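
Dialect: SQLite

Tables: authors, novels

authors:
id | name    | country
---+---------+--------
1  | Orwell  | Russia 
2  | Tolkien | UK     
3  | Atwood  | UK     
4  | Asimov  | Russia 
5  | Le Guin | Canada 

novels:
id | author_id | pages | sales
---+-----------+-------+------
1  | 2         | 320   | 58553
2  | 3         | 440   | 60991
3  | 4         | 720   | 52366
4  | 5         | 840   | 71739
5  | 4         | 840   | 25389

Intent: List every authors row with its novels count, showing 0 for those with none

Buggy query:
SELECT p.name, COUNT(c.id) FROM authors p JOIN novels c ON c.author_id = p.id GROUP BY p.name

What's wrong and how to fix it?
Bug: INNER JOIN drops authors rows that have no matching novels rows

Fix: Use LEFT JOIN so parents without children still appear (COUNT(c.id) gives 0)

Corrected query:
SELECT p.name, COUNT(c.id) FROM authors p LEFT JOIN novels c ON c.author_id = p.id GROUP BY p.name

Result:
name    | COUNT(c.id)
--------+------------
Asimov  | 2          
Atwood  | 1          
Le Guin | 1          
Orwell  | 0          
Tolkien | 1          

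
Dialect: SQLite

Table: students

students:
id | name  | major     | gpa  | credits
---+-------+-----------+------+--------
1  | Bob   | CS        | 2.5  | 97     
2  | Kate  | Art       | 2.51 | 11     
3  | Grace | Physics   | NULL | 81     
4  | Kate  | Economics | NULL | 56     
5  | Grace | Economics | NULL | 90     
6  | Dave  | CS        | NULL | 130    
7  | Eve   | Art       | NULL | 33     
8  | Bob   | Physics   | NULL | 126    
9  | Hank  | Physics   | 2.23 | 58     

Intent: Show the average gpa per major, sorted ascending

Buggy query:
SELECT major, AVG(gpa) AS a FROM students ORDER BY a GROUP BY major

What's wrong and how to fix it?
Bug: ORDER BY appears before GROUP BY; SQL clause order requires GROUP BY first

Fix: Move ORDER BY to the end, after GROUP BY

Corrected query:
SELECT major, AVG(gpa) AS a FROM students GROUP BY major ORDER BY a

Result:
major     | a   
----------+-----
Economics | NULL
Physics   | 2.23
CS        | 2.5 
Art       | 2.51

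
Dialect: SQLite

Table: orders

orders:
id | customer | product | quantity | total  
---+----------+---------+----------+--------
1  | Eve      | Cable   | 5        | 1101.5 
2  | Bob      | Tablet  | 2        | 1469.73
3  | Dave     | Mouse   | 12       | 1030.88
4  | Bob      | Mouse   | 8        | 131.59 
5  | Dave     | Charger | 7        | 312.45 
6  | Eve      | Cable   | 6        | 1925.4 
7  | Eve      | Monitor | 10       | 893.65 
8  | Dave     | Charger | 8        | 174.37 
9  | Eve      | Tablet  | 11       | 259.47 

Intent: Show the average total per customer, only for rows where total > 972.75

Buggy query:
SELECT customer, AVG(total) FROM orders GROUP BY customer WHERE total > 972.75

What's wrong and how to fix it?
Bug: Row-level WHERE must come before GROUP BY in the clause order

Fix: Place WHERE between FROM and GROUP BY

Corrected query:
SELECT customer, AVG(total) FROM orders WHERE total > 972.75 GROUP BY customer

Result:
customer | AVG(total)
---------+-----------
Bob      | 1469.73   
Dave     | 1030.88   
Eve      | 1513.45   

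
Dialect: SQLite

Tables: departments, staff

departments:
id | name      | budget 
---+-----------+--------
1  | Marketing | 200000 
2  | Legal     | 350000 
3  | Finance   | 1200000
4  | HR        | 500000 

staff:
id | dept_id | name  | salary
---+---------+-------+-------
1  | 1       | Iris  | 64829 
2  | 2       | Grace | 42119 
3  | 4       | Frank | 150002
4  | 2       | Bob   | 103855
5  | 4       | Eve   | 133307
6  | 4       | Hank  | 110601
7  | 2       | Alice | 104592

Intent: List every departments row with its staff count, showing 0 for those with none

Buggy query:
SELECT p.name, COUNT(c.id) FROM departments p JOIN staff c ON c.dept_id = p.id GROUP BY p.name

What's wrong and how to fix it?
Bug: An inner join excludes parents with zero children

Fix: Use LEFT JOIN so parents without children still appear (COUNT(c.id) gives 0)

Corrected query:
SELECT p.name, COUNT(c.id) FROM departments p LEFT JOIN staff c ON c.dept_id = p.id GROUP BY p.name

Result:
name      | COUNT(c.id)
----------+------------
Finance   | 0          
HR        | 3          
Legal     | 3          
Marketing | 1          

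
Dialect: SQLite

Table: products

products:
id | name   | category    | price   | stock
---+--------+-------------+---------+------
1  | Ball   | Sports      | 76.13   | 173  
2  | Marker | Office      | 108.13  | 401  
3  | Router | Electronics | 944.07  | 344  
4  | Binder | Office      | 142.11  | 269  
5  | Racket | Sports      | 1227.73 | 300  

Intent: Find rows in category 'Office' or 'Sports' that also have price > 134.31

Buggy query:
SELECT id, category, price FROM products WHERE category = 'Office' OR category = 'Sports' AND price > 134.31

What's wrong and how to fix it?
Bug: Without parentheses, AND is evaluated before OR, so the price filter only applies to the 'Sports' branch

Fix: Group the OR with parentheses (or use IN), then AND the threshold

Corrected query:
SELECT id, category, price FROM products WHERE (category = 'Office' OR category = 'Sports') AND price > 134.31

Result:
id | category | price  
---+----------+--------
4  | Office   | 142.11 
5  | Sports   | 1227.73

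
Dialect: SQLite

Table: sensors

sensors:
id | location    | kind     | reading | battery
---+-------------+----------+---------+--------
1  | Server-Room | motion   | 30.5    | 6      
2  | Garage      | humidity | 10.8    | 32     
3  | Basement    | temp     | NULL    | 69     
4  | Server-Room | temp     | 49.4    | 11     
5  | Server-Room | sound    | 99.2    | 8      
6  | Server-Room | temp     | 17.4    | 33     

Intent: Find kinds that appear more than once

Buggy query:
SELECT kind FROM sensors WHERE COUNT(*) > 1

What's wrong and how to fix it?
Bug: COUNT(*) is an aggregate and cannot be used in WHERE

Fix: Group first, then use HAVING for the count condition

Corrected query:
SELECT kind FROM sensors GROUP BY kind HAVING COUNT(*) > 1

Result:
kind
----
temp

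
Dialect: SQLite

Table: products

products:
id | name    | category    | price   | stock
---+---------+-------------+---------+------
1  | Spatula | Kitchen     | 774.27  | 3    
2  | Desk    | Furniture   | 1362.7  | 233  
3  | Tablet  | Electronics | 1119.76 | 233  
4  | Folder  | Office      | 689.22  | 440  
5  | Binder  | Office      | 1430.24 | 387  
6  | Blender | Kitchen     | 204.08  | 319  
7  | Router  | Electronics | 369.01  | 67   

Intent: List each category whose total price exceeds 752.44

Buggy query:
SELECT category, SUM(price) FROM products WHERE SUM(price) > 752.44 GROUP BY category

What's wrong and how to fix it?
Bug: SUM(price) is an aggregate, but WHERE filters rows before aggregation

Fix: Move the aggregate condition to a HAVING clause

Corrected query:
SELECT category, SUM(price) FROM products GROUP BY category HAVING SUM(price) > 752.44

Result:
category    | SUM(price)
------------+-----------
Electronics | 1488.77   
Furniture   | 1362.7    
Kitchen     | 978.35    
Office      | 2119.46   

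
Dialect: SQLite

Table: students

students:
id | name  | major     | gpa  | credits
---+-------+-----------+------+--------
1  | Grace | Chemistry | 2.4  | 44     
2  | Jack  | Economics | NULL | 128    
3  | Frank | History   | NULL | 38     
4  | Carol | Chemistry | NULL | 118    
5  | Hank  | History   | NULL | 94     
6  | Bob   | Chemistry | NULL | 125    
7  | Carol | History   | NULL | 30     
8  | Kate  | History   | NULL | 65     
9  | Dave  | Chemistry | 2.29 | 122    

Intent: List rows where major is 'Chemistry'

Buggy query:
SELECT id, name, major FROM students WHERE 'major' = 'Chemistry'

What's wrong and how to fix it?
Bug: Single quotes denote string literals in SQL; the column name is being compared as a constant string

Fix: Remove the quotes around the column name (or use double quotes for an identifier)

Corrected query:
SELECT id, name, major FROM students WHERE major = 'Chemistry'

Result:
id | name  | major    
---+-------+----------
1  | Grace | Chemistry
4  | Carol | Chemistry
6  | Bob   | Chemistry
9  | Dave  | Chemistry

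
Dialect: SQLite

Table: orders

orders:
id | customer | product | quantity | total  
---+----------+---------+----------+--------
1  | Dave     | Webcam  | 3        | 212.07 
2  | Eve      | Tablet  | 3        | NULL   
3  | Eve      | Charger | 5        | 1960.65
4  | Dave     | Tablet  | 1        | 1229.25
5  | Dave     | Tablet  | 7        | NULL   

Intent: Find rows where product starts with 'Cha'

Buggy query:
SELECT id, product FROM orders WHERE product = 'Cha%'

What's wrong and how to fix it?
Bug: '=' compares the literal string including the % character; pattern matching needs LIKE

Fix: Use LIKE for wildcard pattern matching

Corrected query:
SELECT id, product FROM orders WHERE product LIKE 'Cha%'

Result:
id | product
---+--------
3  | Charger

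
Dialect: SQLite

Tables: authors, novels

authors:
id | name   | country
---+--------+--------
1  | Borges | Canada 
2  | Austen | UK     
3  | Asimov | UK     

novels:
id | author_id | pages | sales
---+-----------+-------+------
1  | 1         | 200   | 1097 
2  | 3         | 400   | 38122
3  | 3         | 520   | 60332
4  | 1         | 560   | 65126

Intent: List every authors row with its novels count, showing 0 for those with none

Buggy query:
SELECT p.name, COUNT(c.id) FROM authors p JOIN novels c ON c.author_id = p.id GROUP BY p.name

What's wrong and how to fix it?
Bug: An inner join excludes parents with zero children

Fix: Use LEFT JOIN so parents without children still appear (COUNT(c.id) gives 0)

Corrected query:
SELECT p.name, COUNT(c.id) FROM authors p LEFT JOIN novels c ON c.author_id = p.id GROUP BY p.name

Result:
name   | COUNT(c.id)
-------+------------
Asimov | 2          
Austen | 0          
Borges | 2          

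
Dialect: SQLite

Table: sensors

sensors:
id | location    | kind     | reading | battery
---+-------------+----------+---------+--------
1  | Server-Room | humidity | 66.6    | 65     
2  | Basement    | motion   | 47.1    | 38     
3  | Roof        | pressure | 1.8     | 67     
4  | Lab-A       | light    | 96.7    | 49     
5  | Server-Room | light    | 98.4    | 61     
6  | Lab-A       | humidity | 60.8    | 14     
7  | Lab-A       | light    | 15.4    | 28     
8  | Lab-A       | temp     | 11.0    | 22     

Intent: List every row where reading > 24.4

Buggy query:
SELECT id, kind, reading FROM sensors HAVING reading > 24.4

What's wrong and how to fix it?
Bug: HAVING filters the output of aggregation, but this query has no GROUP BY and no aggregate functions, so SQLite rejects it (HAVING clause on a non-aggregate query); the condition here is per row

Fix: Use WHERE for row-level filtering

Corrected query:
SELECT id, kind, reading FROM sensors WHERE reading > 24.4

Result:
id | kind     | reading
---+----------+--------
1  | humidity | 66.6   
2  | motion   | 47.1   
4  | light    | 96.7   
5  | light    | 98.4   
6  | humidity | 60.8   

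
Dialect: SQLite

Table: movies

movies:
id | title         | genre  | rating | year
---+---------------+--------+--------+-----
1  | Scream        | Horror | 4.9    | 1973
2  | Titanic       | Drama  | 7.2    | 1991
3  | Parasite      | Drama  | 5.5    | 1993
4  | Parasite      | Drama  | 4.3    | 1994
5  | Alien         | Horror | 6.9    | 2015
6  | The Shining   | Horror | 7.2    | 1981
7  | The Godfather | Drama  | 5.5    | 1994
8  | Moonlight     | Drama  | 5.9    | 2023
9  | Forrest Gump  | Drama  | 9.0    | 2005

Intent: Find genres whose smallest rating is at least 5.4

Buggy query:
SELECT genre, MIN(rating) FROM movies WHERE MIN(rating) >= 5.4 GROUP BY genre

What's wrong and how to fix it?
Bug: Aggregates like MIN are computed per group after WHERE runs

Fix: Use HAVING for the per-group MIN condition

Corrected query:
SELECT genre, MIN(rating) FROM movies GROUP BY genre HAVING MIN(rating) >= 5.4

Result:
(no rows)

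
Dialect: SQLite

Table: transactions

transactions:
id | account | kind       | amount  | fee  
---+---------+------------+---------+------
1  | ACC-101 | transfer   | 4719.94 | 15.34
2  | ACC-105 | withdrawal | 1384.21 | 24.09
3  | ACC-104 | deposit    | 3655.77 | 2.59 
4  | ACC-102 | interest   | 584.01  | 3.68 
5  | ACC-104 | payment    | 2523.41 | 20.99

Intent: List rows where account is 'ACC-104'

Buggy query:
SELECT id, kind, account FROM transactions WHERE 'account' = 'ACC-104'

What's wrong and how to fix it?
Bug: 'account' in single quotes is a string literal, not the column; the comparison is literal-vs-literal and never true

Fix: Reference the column as account without single quotes

Corrected query:
SELECT id, kind, account FROM transactions WHERE account = 'ACC-104'

Result:
id | kind    | account
---+---------+--------
3  | deposit | ACC-104
5  | payment | ACC-104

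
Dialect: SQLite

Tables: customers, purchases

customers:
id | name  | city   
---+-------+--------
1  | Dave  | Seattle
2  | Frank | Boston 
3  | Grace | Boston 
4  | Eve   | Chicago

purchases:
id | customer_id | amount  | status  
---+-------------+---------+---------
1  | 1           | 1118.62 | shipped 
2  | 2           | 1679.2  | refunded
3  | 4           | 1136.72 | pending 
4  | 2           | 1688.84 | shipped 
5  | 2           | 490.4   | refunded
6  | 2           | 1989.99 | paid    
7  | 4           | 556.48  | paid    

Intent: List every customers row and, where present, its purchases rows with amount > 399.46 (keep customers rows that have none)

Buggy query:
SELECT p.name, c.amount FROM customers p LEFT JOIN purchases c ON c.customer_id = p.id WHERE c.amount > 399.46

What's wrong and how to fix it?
Bug: A WHERE condition on the right-hand table after LEFT JOIN drops unmatched parents

Fix: Put 'c.amount > 399.46' in the JOIN's ON clause instead of WHERE

Corrected query:
SELECT p.name, c.amount FROM customers p LEFT JOIN purchases c ON c.customer_id = p.id AND c.amount > 399.46

Result:
name  | amount 
------+--------
Dave  | 1118.62
Frank | 490.4  
Frank | 1679.2 
Frank | 1688.84
Frank | 1989.99
Grace | NULL   
Eve   | 556.48 
Eve   | 1136.72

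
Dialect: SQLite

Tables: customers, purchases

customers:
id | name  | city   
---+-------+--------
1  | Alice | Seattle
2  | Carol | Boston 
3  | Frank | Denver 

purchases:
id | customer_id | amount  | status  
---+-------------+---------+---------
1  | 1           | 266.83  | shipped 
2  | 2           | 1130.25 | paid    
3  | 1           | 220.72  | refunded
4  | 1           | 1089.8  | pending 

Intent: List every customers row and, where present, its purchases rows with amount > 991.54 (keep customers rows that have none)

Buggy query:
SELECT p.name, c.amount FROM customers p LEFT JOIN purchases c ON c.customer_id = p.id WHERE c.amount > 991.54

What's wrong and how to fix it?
Bug: Filtering c.amount in WHERE discards the NULL rows produced by LEFT JOIN, turning it into an inner join

Fix: Move the right-table condition into the ON clause so unmatched parents are kept

Corrected query:
SELECT p.name, c.amount FROM customers p LEFT JOIN purchases c ON c.customer_id = p.id AND c.amount > 991.54

Result:
name  | amount 
------+--------
Alice | 1089.8 
Carol | 1130.25
Frank | NULL   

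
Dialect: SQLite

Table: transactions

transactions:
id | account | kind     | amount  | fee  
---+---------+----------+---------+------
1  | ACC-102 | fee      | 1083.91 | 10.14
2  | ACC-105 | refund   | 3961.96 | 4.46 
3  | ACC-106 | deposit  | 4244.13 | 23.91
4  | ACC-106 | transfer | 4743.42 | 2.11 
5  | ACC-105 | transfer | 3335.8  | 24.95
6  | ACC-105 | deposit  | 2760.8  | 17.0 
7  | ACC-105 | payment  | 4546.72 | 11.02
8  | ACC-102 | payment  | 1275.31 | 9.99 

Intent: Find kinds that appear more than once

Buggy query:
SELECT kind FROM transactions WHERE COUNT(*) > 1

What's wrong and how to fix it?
Bug: COUNT(*) is an aggregate and cannot be used in WHERE

Fix: Group first, then use HAVING for the count condition

Corrected query:
SELECT kind FROM transactions GROUP BY kind HAVING COUNT(*) > 1

Result:
kind    
--------
deposit 
payment 
transfer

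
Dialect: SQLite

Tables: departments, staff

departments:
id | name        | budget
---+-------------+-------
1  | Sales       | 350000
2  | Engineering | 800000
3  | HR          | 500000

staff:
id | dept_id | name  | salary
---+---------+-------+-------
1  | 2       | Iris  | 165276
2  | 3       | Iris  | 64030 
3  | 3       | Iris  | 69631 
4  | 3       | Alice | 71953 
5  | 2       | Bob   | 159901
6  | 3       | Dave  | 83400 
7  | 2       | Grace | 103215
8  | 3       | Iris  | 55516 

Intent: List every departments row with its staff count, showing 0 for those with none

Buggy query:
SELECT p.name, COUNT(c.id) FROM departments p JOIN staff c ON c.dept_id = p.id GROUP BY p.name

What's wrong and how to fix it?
Bug: An inner join excludes parents with zero children

Fix: Use LEFT JOIN so parents without children still appear (COUNT(c.id) gives 0)

Corrected query:
SELECT p.name, COUNT(c.id) FROM departments p LEFT JOIN staff c ON c.dept_id = p.id GROUP BY p.name

Result:
name        | COUNT(c.id)
------------+------------
Engineering | 3          
HR          | 5          
Sales       | 0          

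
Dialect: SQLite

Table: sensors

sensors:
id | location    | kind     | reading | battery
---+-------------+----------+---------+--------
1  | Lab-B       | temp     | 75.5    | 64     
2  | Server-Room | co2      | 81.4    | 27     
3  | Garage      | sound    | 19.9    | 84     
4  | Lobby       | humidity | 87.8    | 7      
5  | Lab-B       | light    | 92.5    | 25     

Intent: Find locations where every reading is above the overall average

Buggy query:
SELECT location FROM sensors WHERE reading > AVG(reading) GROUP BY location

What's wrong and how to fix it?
Bug: WHERE evaluates per row before aggregation, so AVG() is unavailable

Fix: Compute the overall average in a scalar subquery and compare each group's MIN against it in HAVING

Corrected query:
SELECT location FROM sensors GROUP BY location HAVING MIN(reading) > (SELECT AVG(reading) FROM sensors)

Result:
location   
-----------
Lab-B      
Lobby      
Server-Room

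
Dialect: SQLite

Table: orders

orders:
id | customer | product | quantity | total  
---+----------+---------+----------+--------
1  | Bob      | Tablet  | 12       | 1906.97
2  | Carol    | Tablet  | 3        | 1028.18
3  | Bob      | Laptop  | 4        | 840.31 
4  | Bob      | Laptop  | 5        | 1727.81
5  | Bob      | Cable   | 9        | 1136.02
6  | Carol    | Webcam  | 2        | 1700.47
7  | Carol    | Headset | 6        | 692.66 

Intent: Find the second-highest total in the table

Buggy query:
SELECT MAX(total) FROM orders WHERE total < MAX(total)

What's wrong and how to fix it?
Bug: The inner MAX is an aggregate inside WHERE, which is not allowed

Fix: Compute the overall MAX in a subquery, then take MAX of rows below it

Corrected query:
SELECT MAX(total) FROM orders WHERE total < (SELECT MAX(total) FROM orders)

Result:
MAX(total)
----------
1727.81   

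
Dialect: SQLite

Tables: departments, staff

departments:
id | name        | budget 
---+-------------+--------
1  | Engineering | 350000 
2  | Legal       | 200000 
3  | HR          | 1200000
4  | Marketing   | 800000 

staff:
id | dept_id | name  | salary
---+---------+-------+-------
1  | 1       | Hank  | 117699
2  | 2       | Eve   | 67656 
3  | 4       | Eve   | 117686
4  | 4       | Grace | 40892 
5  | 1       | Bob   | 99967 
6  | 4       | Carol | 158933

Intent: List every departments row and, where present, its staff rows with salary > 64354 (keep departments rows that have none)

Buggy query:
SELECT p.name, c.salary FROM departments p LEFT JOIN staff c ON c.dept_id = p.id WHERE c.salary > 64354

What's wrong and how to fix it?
Bug: Filtering c.salary in WHERE discards the NULL rows produced by LEFT JOIN, turning it into an inner join

Fix: Put 'c.salary > 64354' in the JOIN's ON clause instead of WHERE

Corrected query:
SELECT p.name, c.salary FROM departments p LEFT JOIN staff c ON c.dept_id = p.id AND c.salary > 64354

Result:
name        | salary
------------+-------
Engineering | 99967 
Engineering | 117699
Legal       | 67656 
HR          | NULL  
Marketing   | 117686
Marketing   | 158933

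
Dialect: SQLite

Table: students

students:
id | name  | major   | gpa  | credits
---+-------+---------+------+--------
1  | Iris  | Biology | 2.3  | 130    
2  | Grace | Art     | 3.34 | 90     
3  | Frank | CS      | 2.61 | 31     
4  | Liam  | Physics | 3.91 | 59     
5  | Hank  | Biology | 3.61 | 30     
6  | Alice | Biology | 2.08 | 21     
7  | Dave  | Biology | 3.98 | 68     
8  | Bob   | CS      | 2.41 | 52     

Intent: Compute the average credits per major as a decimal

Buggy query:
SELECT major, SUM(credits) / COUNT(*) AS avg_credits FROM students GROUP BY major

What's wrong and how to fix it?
Bug: SUM(credits) and COUNT(*) are both integers; the division truncates the fractional part

Fix: Cast one side to REAL so the division keeps the fractional part

Corrected query:
SELECT major, SUM(credits) * 1.0 / COUNT(*) AS avg_credits FROM students GROUP BY major

Result:
major   | avg_credits
--------+------------
Art     | 90         
Biology | 62.25      
CS      | 41.5       
Physics | 59         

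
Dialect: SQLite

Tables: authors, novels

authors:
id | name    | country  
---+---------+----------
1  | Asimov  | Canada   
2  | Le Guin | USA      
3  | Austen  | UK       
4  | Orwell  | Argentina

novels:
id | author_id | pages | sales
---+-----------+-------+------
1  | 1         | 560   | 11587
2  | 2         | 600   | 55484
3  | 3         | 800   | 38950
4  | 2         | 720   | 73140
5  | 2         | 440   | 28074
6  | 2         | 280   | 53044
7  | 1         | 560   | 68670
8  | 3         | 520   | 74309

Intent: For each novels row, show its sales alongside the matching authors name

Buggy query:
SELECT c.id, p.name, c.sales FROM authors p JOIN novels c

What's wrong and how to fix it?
Bug: JOIN with no ON clause produces a cartesian product; every novels row pairs with every authors row

Fix: Specify the join condition linking the foreign key to the parent id

Corrected query:
SELECT c.id, p.name, c.sales FROM authors p JOIN novels c ON c.author_id = p.id

Result:
id | name    | sales
---+---------+------
1  | Asimov  | 11587
2  | Le Guin | 55484
3  | Austen  | 38950
4  | Le Guin | 73140
5  | Le Guin | 28074
6  | Le Guin | 53044
7  | Asimov  | 68670
8  | Austen  | 74309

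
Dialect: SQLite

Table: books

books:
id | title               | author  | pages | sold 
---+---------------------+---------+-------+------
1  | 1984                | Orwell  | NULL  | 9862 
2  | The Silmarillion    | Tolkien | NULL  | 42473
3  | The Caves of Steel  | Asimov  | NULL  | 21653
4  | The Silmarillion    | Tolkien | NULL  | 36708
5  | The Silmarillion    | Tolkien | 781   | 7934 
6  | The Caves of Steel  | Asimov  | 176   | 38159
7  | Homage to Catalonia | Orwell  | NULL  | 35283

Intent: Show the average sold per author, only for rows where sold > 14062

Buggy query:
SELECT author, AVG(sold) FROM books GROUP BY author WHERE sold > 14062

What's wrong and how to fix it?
Bug: WHERE cannot follow GROUP BY

Fix: Place WHERE between FROM and GROUP BY

Corrected query:
SELECT author, AVG(sold) FROM books WHERE sold > 14062 GROUP BY author

Result:
author  | AVG(sold)
--------+----------
Asimov  | 29906    
Orwell  | 35283    
Tolkien | 39590.5  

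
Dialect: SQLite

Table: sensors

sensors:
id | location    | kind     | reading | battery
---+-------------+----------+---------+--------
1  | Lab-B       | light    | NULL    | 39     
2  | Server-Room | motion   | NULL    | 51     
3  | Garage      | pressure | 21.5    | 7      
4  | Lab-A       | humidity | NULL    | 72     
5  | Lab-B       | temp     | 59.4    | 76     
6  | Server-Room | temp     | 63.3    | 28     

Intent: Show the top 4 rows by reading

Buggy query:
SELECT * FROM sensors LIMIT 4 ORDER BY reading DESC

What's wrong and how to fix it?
Bug: ORDER BY cannot follow LIMIT; LIMIT is the final clause

Fix: Sort with ORDER BY, then apply LIMIT

Corrected query:
SELECT * FROM sensors ORDER BY reading DESC LIMIT 4

Result:
id | location    | kind     | reading | battery
---+-------------+----------+---------+--------
6  | Server-Room | temp     | 63.3    | 28     
5  | Lab-B       | temp     | 59.4    | 76     
3  | Garage      | pressure | 21.5    | 7      
1  | Lab-B       | light    | NULL    | 39     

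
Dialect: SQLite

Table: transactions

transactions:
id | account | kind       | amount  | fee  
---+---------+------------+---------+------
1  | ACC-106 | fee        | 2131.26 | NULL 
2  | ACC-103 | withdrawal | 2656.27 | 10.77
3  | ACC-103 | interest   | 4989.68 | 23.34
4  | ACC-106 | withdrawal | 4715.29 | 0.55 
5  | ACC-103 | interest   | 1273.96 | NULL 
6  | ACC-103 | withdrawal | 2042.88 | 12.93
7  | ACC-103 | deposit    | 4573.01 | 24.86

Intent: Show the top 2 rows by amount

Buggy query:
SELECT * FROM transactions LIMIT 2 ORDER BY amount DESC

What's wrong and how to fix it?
Bug: LIMIT must come after ORDER BY

Fix: Sort with ORDER BY, then apply LIMIT

Corrected query:
SELECT * FROM transactions ORDER BY amount DESC LIMIT 2

Result:
id | account | kind       | amount  | fee  
---+---------+------------+---------+------
3  | ACC-103 | interest   | 4989.68 | 23.34
4  | ACC-106 | withdrawal | 4715.29 | 0.55 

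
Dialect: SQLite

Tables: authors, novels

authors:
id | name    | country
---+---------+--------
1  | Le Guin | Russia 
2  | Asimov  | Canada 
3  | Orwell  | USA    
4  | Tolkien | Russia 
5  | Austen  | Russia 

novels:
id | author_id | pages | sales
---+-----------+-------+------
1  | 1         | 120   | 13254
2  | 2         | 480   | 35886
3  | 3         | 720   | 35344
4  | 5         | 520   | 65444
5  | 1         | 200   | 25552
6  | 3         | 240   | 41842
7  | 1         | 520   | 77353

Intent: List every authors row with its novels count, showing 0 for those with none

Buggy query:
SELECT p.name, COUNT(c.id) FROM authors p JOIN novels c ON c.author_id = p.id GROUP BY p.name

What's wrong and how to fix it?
Bug: An inner join excludes parents with zero children

Fix: Switch to LEFT JOIN to retain unmatched parent rows

Corrected query:
SELECT p.name, COUNT(c.id) FROM authors p LEFT JOIN novels c ON c.author_id = p.id GROUP BY p.name

Result:
name    | COUNT(c.id)
--------+------------
Asimov  | 1          
Austen  | 1          
Le Guin | 3          
Orwell  | 2          
Tolkien | 0          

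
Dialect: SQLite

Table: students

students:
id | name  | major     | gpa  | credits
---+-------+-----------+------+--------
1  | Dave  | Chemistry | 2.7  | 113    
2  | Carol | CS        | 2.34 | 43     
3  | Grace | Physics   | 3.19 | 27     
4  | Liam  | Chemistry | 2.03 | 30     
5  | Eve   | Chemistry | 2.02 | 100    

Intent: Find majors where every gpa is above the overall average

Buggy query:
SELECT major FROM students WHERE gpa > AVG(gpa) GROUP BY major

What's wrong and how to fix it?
Bug: WHERE evaluates per row before aggregation, so AVG() is unavailable

Fix: Use a subquery for AVG and a HAVING MIN(...) filter so the condition holds for every row in the group

Corrected query:
SELECT major FROM students GROUP BY major HAVING MIN(gpa) > (SELECT AVG(gpa) FROM students)

Result:
major  
-------
Physics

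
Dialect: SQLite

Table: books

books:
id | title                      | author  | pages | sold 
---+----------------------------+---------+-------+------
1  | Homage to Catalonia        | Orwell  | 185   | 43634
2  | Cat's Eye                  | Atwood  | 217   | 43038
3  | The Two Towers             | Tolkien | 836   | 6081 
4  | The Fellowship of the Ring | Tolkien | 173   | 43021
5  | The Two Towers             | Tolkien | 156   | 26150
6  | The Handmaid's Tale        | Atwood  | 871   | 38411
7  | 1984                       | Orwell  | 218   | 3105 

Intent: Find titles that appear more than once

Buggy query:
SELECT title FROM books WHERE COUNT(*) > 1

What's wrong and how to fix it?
Bug: COUNT(*) is an aggregate and cannot be used in WHERE

Fix: GROUP BY title, then filter groups with HAVING COUNT(*) > 1

Corrected query:
SELECT title FROM books GROUP BY title HAVING COUNT(*) > 1

Result:
title         
--------------
The Two Towers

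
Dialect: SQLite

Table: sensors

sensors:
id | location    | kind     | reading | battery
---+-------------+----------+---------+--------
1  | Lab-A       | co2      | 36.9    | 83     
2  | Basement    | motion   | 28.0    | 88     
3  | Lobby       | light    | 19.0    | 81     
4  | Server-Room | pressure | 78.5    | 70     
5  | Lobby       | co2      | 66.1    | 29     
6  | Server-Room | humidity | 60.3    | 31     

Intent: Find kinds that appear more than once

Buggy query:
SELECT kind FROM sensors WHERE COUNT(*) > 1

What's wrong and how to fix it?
Bug: WHERE can't reference COUNT(*); aggregates are computed after WHERE

Fix: Group first, then use HAVING for the count condition

Corrected query:
SELECT kind FROM sensors GROUP BY kind HAVING COUNT(*) > 1

Result:
kind
----
co2 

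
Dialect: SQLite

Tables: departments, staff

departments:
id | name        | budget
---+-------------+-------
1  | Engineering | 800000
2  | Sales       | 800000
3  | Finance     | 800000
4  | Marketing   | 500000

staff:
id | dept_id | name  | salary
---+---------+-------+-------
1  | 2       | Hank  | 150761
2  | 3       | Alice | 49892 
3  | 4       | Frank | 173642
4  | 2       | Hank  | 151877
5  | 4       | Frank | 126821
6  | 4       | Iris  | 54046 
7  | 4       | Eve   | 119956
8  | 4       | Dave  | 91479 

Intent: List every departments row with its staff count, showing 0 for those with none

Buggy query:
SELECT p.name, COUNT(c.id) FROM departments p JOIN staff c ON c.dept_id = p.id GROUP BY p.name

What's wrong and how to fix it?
Bug: An inner join excludes parents with zero children

Fix: Use LEFT JOIN so parents without children still appear (COUNT(c.id) gives 0)

Corrected query:
SELECT p.name, COUNT(c.id) FROM departments p LEFT JOIN staff c ON c.dept_id = p.id GROUP BY p.name

Result:
name        | COUNT(c.id)
------------+------------
Engineering | 0          
Finance     | 1          
Marketing   | 5          
Sales       | 2          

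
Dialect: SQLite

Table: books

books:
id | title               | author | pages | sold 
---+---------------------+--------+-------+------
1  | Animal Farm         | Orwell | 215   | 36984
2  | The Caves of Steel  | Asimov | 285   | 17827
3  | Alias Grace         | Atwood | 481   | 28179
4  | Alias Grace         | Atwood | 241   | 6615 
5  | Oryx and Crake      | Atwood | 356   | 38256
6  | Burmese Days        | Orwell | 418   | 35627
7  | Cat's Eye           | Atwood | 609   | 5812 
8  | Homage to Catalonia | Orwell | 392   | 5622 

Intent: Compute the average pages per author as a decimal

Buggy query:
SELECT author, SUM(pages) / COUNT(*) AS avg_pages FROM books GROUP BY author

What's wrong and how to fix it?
Bug: SUM(pages) and COUNT(*) are both integers; the division truncates the fractional part

Fix: Multiply by 1.0 (or CAST to REAL) to force floating-point division

Corrected query:
SELECT author, SUM(pages) * 1.0 / COUNT(*) AS avg_pages FROM books GROUP BY author

Result:
author | avg_pages 
-------+-----------
Asimov | 285       
Atwood | 421.75    
Orwell | 341.666667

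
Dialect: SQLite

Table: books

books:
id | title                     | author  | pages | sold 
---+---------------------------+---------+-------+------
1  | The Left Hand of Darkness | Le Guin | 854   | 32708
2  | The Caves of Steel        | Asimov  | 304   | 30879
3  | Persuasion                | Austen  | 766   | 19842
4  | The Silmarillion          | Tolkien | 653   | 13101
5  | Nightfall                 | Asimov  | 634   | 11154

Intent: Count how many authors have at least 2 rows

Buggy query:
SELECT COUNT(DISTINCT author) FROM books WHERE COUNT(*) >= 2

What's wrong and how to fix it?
Bug: COUNT(*) cannot appear in WHERE; the per-group count doesn't exist yet

Fix: Group first with HAVING COUNT(*) >= 2, then COUNT the resulting groups

Corrected query:
SELECT COUNT(*) FROM (SELECT author FROM books GROUP BY author HAVING COUNT(*) >= 2)

Result:
COUNT(*)
--------
1       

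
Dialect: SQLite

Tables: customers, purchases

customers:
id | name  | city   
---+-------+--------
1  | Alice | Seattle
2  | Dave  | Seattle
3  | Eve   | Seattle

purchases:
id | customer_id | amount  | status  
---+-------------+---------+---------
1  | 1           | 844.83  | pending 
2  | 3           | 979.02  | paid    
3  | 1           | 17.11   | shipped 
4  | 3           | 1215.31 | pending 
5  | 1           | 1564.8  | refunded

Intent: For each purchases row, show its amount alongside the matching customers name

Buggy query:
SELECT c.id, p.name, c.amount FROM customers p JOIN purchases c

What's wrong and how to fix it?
Bug: Missing join condition: each purchases row is matched to all customers rows instead of just its own

Fix: Specify the join condition linking the foreign key to the parent id

Corrected query:
SELECT c.id, p.name, c.amount FROM customers p JOIN purchases c ON c.customer_id = p.id

Result:
id | name  | amount 
---+-------+--------
1  | Alice | 844.83 
2  | Eve   | 979.02 
3  | Alice | 17.11  
4  | Eve   | 1215.31
5  | Alice | 1564.8 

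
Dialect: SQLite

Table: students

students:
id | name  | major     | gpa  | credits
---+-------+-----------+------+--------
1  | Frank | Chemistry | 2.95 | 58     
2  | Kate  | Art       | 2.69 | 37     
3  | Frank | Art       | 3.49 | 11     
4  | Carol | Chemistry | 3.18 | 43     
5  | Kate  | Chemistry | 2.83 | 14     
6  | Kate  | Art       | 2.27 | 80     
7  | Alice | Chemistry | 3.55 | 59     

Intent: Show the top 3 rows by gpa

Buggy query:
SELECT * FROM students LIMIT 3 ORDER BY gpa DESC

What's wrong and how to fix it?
Bug: LIMIT must come after ORDER BY

Fix: Sort with ORDER BY, then apply LIMIT

Corrected query:
SELECT * FROM students ORDER BY gpa DESC LIMIT 3

Result:
id | name  | major     | gpa  | credits
---+-------+-----------+------+--------
7  | Alice | Chemistry | 3.55 | 59     
3  | Frank | Art       | 3.49 | 11     
4  | Carol | Chemistry | 3.18 | 43     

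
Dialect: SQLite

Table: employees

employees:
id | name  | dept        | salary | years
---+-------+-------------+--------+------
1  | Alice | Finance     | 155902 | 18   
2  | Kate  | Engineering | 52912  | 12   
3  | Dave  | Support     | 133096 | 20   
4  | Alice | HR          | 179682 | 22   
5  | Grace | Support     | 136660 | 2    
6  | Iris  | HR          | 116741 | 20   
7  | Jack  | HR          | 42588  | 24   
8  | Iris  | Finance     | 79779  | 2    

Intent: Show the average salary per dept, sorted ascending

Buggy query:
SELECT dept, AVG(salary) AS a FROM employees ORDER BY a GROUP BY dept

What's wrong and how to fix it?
Bug: ORDER BY appears before GROUP BY; SQL clause order requires GROUP BY first

Fix: Move ORDER BY to the end, after GROUP BY

Corrected query:
SELECT dept, AVG(salary) AS a FROM employees GROUP BY dept ORDER BY a

Result:
dept        | a            
------------+--------------
Engineering | 52912        
HR          | 113003.666667
Finance     | 117840.5     
Support     | 134878       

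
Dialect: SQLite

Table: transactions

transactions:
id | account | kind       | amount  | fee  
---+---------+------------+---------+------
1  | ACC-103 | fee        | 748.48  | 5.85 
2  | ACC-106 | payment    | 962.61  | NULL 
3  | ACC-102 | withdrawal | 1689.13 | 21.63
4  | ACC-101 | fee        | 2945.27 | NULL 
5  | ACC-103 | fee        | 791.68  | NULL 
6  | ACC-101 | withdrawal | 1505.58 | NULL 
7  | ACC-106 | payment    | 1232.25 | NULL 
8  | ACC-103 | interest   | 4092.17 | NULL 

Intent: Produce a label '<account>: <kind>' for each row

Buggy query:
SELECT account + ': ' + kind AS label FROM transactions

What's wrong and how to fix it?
Bug: '+' is numeric addition; on text columns SQLite converts them to 0 instead of concatenating

Fix: Replace + with || to concatenate text

Corrected query:
SELECT account || ': ' || kind AS label FROM transactions

Result:
label              
-------------------
ACC-103: fee       
ACC-106: payment   
ACC-102: withdrawal
ACC-101: fee       
ACC-103: fee       
ACC-101: withdrawal
ACC-106: payment   
ACC-103: interest  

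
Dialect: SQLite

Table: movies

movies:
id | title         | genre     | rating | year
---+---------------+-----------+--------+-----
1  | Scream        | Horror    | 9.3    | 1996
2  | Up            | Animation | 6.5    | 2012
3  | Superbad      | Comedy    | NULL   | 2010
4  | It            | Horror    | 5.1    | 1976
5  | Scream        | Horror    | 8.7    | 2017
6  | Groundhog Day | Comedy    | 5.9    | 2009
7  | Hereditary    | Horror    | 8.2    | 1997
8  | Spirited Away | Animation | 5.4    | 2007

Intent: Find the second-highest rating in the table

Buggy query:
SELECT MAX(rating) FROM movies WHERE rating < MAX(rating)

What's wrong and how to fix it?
Bug: MAX(rating) on the right of the comparison is an aggregate-in-WHERE error

Fix: Put the inner MAX in a scalar subquery

Corrected query:
SELECT MAX(rating) FROM movies WHERE rating < (SELECT MAX(rating) FROM movies)

Result:
MAX(rating)
-----------
8.7        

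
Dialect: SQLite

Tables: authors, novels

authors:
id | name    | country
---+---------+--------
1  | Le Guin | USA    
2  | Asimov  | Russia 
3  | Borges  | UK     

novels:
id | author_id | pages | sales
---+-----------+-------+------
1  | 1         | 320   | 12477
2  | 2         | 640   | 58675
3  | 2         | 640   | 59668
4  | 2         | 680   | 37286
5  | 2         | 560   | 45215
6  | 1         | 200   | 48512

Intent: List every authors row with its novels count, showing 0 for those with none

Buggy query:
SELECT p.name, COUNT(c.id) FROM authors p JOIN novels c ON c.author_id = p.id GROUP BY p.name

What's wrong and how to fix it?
Bug: INNER JOIN drops authors rows that have no matching novels rows

Fix: Use LEFT JOIN so parents without children still appear (COUNT(c.id) gives 0)

Corrected query:
SELECT p.name, COUNT(c.id) FROM authors p LEFT JOIN novels c ON c.author_id = p.id GROUP BY p.name

Result:
name    | COUNT(c.id)
--------+------------
Asimov  | 4          
Borges  | 0          
Le Guin | 2          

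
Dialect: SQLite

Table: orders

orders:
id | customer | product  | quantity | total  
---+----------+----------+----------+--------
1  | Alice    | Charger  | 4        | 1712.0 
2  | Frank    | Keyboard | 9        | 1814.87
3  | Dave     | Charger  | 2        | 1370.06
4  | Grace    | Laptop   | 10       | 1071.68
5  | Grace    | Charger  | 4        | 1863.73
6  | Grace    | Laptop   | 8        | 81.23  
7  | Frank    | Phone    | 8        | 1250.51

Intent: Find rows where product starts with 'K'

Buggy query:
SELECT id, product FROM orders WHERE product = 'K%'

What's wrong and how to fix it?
Bug: '=' compares the literal string including the % character; pattern matching needs LIKE

Fix: Use LIKE for wildcard pattern matching

Corrected query:
SELECT id, product FROM orders WHERE product LIKE 'K%'

Result:
id | product 
---+---------
2  | Keyboard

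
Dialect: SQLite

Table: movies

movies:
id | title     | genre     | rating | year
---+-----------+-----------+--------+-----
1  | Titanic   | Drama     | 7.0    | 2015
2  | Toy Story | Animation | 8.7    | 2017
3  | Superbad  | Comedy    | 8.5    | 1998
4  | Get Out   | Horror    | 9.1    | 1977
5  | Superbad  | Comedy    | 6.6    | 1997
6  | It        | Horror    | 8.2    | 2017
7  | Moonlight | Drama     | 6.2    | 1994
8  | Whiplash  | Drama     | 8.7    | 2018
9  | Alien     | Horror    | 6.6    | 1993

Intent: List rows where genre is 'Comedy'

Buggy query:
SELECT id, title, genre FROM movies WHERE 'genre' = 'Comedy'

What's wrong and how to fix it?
Bug: 'genre' in single quotes is a string literal, not the column; the comparison is literal-vs-literal and never true

Fix: Reference the column as genre without single quotes

Corrected query:
SELECT id, title, genre FROM movies WHERE genre = 'Comedy'

Result:
id | title    | genre 
---+----------+-------
3  | Superbad | Comedy
5  | Superbad | Comedy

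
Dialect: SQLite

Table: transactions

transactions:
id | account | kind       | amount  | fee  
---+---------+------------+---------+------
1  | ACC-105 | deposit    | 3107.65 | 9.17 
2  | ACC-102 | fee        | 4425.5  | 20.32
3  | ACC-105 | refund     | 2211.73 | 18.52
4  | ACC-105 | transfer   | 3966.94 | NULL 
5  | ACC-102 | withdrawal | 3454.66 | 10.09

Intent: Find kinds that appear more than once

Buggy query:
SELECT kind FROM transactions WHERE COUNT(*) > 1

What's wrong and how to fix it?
Bug: WHERE can't reference COUNT(*); aggregates are computed after WHERE

Fix: GROUP BY kind, then filter groups with HAVING COUNT(*) > 1

Corrected query:
SELECT kind FROM transactions GROUP BY kind HAVING COUNT(*) > 1

Result:
(no rows)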